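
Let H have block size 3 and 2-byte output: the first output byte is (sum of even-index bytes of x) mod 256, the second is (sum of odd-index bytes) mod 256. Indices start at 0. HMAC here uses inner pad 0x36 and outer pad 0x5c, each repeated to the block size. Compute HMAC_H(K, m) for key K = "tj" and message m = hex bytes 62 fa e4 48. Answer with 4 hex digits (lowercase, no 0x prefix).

Key "tj" = 74 6a is 2 bytes ≤ B = 3; zero-pad to 3 bytes: K' = 74 6a 00.
K' ⊕ ipad = 42 5c 36.  K' ⊕ opad = 28 36 5c.
Inner input = (K'⊕ipad) ∥ m = 42 5c 36 ∥ 62 fa e4 48.
Inner hash: even-index sum = 442 mod 256 = 186; odd-index sum = 418 mod 256 = 162 → ba a2.
Outer input = (K'⊕opad) ∥ inner = 28 36 5c ∥ ba a2.
Outer hash (tag): even-index sum = 294 mod 256 = 38; odd-index sum = 240 mod 256 = 240 → 26 f0.

26f0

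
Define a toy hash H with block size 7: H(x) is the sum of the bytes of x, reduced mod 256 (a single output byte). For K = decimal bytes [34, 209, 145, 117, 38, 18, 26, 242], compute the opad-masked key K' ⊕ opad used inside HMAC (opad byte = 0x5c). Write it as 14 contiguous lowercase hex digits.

615c5c5c5c5c5c

Key decimal bytes [34, 209, 145, 117, 38, 18, 26, 242] = 22 d1 91 75 26 12 1a f2 is 8 bytes > B = 7, so hash it first: H(key) = 3d, then zero-pad to 7 bytes: K' = 3d 00 00 00 00 00 00.
XOR each byte with 0x5c: 3d⊕5c=61, 00⊕5c=5c, 00⊕5c=5c, 00⊕5c=5c, 00⊕5c=5c, 00⊕5c=5c, 00⊕5c=5c.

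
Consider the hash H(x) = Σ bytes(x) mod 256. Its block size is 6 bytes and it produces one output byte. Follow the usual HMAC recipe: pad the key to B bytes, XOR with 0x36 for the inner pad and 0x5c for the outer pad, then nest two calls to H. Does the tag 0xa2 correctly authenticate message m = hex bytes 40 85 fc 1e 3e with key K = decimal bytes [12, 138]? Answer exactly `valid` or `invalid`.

invalid

Key decimal bytes [12, 138] = 0c 8a is 2 bytes ≤ B = 6; zero-pad to 6 bytes: K' = 0c 8a 00 00 00 00.
K' ⊕ ipad = 3a bc 36 36 36 36; K' ⊕ opad = 50 d6 5c 5c 5c 5c.
Inner hash: sum = 58+188+54+54+54+54+64+133+252+30+62 = 1003; mod 256 = 235 → eb.
Outer hash (recomputed tag): sum = 80+214+92+92+92+92+235 = 897; mod 256 = 129 → 81.
Recomputed tag = 81; claimed = a2 → mismatch.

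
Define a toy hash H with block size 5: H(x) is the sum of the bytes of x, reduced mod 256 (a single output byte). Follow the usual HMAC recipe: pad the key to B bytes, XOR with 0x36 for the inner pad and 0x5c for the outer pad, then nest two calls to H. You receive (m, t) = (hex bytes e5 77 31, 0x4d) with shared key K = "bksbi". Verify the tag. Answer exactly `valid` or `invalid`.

Key "bksbi" = 62 6b 73 62 69 is exactly B = 5 bytes: K' = 62 6b 73 62 69.
K' ⊕ ipad = 54 5d 45 54 5f; K' ⊕ opad = 3e 37 2f 3e 35.
Inner hash: sum = 84+93+69+84+95+229+119+49 = 822; mod 256 = 54 → 36.
Outer hash (recomputed tag): sum = 62+55+47+62+53+54 = 333; mod 256 = 77 → 4d.
Recomputed tag = 4d; claimed = 4d → match.

valid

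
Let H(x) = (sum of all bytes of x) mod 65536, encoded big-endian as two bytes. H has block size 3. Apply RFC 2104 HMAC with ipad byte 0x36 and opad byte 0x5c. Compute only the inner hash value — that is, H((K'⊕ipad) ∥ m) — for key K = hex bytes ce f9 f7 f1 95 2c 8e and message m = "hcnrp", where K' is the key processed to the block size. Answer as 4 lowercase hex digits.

Key hex bytes ce f9 f7 f1 95 2c 8e is 7 bytes > B = 3, so hash it first: H(key) = 04 fe, then zero-pad to 3 bytes: K' = 04 fe 00.
K' ⊕ ipad = 32 c8 36.
Inner input = 32 c8 36 ∥ 68 63 6e 72 70.
Inner hash: sum = 50+200+54+104+99+110+114+112 = 843 → 03 4b.

034b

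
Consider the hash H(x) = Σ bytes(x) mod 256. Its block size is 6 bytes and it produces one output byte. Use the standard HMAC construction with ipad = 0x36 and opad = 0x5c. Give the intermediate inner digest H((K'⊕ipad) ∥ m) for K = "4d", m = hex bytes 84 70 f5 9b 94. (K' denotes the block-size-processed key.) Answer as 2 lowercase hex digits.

Key "4d" = 34 64 is 2 bytes ≤ B = 6; zero-pad to 6 bytes: K' = 34 64 00 00 00 00.
K' ⊕ ipad = 02 52 36 36 36 36.
Inner input = 02 52 36 36 36 36 ∥ 84 70 f5 9b 94.
Inner hash: sum = 2+82+54+54+54+54+132+112+245+155+148 = 1092; mod 256 = 68 → 44.

44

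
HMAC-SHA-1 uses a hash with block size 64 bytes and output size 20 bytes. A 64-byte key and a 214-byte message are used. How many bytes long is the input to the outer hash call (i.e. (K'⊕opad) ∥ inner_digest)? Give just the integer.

Key is 64 ≤ 64 bytes, zero-padded: |K'| = 64.
Outer input = (K'⊕opad) ∥ H(inner) → 64 + 20 = 84 bytes.

84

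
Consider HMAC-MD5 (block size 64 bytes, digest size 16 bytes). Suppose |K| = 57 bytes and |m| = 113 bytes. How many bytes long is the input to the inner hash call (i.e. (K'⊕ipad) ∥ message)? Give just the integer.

Key is 57 ≤ 64 bytes, zero-padded: |K'| = 64.
Inner input = (K'⊕ipad) ∥ m → 64 + 113 = 177 bytes.

177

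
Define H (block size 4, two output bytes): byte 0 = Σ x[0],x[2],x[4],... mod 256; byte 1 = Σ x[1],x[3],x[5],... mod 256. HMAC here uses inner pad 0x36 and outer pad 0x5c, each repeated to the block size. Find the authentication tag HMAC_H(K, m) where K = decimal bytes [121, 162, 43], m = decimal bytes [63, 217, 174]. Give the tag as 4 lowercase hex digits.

f5fd

Key decimal bytes [121, 162, 43] = 79 a2 2b is 3 bytes ≤ B = 4; zero-pad to 4 bytes: K' = 79 a2 2b 00.
K' ⊕ ipad = 4f 94 1d 36.  K' ⊕ opad = 25 fe 77 5c.
Inner input = (K'⊕ipad) ∥ m = 4f 94 1d 36 ∥ 3f d9 ae.
Inner hash: even-index sum = 345 mod 256 = 89; odd-index sum = 419 mod 256 = 163 → 59 a3.
Outer input = (K'⊕opad) ∥ inner = 25 fe 77 5c ∥ 59 a3.
Outer hash (tag): even-index sum = 245 mod 256 = 245; odd-index sum = 509 mod 256 = 253 → f5 fd.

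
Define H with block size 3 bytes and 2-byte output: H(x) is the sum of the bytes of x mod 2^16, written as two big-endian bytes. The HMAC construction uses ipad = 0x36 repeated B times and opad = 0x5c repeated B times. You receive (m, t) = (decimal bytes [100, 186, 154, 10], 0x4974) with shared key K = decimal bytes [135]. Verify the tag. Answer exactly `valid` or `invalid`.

Key decimal bytes [135] = 87 is 1 byte ≤ B = 3; zero-pad to 3 bytes: K' = 87 00 00.
K' ⊕ ipad = b1 36 36; K' ⊕ opad = db 5c 5c.
Inner hash: sum = 177+54+54+100+186+154+10 = 735 → 02 df.
Outer hash (recomputed tag): sum = 219+92+92+2+223 = 628 → 02 74.
Recomputed tag = 0274; claimed = 4974 → mismatch.

invalid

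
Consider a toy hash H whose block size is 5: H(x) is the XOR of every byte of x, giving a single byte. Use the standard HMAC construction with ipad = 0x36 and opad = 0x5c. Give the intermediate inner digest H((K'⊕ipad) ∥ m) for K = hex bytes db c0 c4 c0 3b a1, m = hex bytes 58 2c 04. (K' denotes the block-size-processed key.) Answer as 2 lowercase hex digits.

Key hex bytes db c0 c4 c0 3b a1 is 6 bytes > B = 5, so hash it first: H(key) = 85, then zero-pad to 5 bytes: K' = 85 00 00 00 00.
K' ⊕ ipad = b3 36 36 36 36.
Inner input = b3 36 36 36 36 ∥ 58 2c 04.
Inner hash: XOR b3⊕36⊕36⊕36⊕36⊕58⊕2c⊕04 = c3.

c3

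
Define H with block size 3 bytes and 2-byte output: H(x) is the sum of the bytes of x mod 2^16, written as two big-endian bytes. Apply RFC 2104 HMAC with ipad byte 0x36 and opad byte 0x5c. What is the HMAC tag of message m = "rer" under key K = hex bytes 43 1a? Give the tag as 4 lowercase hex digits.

00e3

Key hex bytes 43 1a is 2 bytes ≤ B = 3; zero-pad to 3 bytes: K' = 43 1a 00.
K' ⊕ ipad = 75 2c 36.  K' ⊕ opad = 1f 46 5c.
Inner input = (K'⊕ipad) ∥ m = 75 2c 36 ∥ 72 65 72.
Inner hash: sum = 117+44+54+114+101+114 = 544 → 02 20.
Outer input = (K'⊕opad) ∥ inner = 1f 46 5c ∥ 02 20.
Outer hash (tag): sum = 31+70+92+2+32 = 227 → 00 e3.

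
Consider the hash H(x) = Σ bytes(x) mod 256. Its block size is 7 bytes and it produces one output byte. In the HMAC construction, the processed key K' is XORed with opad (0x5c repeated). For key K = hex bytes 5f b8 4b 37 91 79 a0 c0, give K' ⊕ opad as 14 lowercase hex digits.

Key hex bytes 5f b8 4b 37 91 79 a0 c0 is 8 bytes > B = 7, so hash it first: H(key) = 03, then zero-pad to 7 bytes: K' = 03 00 00 00 00 00 00.
XOR each byte with 0x5c: 03⊕5c=5f, 00⊕5c=5c, 00⊕5c=5c, 00⊕5c=5c, 00⊕5c=5c, 00⊕5c=5c, 00⊕5c=5c.

5f5c5c5c5c5c5c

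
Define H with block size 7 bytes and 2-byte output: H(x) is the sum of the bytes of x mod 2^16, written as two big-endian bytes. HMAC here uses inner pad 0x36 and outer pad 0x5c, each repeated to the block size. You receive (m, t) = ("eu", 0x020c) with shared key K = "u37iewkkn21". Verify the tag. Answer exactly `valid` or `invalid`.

Key "u37iewkkn21" = 75 33 37 69 65 77 6b 6b 6e 32 31 is 11 bytes > B = 7, so hash it first: H(key) = 03 cb, then zero-pad to 7 bytes: K' = 03 cb 00 00 00 00 00.
K' ⊕ ipad = 35 fd 36 36 36 36 36; K' ⊕ opad = 5f 97 5c 5c 5c 5c 5c.
Inner hash: sum = 53+253+54+54+54+54+54+101+117 = 794 → 03 1a.
Outer hash (recomputed tag): sum = 95+151+92+92+92+92+92+3+26 = 735 → 02 df.
Recomputed tag = 02df; claimed = 020c → mismatch.

invalid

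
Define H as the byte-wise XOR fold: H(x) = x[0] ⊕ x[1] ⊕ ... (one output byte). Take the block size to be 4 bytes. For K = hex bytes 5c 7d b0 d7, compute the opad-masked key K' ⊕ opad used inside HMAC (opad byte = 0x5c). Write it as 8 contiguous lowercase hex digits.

Key hex bytes 5c 7d b0 d7 is exactly B = 4 bytes: K' = 5c 7d b0 d7.
XOR each byte with 0x5c: 5c⊕5c=00, 7d⊕5c=21, b0⊕5c=ec, d7⊕5c=8b.

0021ec8b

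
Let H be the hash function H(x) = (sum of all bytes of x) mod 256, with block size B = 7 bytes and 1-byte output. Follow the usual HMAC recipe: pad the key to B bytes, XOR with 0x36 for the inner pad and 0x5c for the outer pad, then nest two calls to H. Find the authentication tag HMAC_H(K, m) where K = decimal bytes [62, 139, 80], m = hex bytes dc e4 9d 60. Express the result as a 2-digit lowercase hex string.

75

Key decimal bytes [62, 139, 80] = 3e 8b 50 is 3 bytes ≤ B = 7; zero-pad to 7 bytes: K' = 3e 8b 50 00 00 00 00.
K' ⊕ ipad = 08 bd 66 36 36 36 36.  K' ⊕ opad = 62 d7 0c 5c 5c 5c 5c.
Inner input = (K'⊕ipad) ∥ m = 08 bd 66 36 36 36 36 ∥ dc e4 9d 60.
Inner hash: sum = 8+189+102+54+54+54+54+220+228+157+96 = 1216; mod 256 = 192 → c0.
Outer input = (K'⊕opad) ∥ inner = 62 d7 0c 5c 5c 5c 5c ∥ c0.
Outer hash (tag): sum = 98+215+12+92+92+92+92+192 = 885; mod 256 = 117 → 75.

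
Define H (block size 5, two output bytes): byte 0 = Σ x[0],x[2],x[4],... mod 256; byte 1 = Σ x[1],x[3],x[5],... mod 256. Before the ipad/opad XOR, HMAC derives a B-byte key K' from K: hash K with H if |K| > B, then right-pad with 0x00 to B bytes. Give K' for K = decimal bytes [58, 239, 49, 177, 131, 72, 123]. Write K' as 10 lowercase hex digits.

69e8000000

|K| = 7 > B = 5, so first hash the key.
H(K): even-index sum = 361 mod 256 = 105; odd-index sum = 488 mod 256 = 232 → 69 e8.
Zero-pad H(K) = 69 e8 to 5 bytes: K' = 69 e8 00 00 00.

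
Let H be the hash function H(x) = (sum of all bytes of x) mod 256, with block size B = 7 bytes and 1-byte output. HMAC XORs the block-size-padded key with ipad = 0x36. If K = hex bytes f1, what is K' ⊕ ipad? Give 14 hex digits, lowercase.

Key hex bytes f1 is 1 byte ≤ B = 7; zero-pad to 7 bytes: K' = f1 00 00 00 00 00 00.
XOR each byte with 0x36: f1⊕36=c7, 00⊕36=36, 00⊕36=36, 00⊕36=36, 00⊕36=36, 00⊕36=36, 00⊕36=36.

c7363636363636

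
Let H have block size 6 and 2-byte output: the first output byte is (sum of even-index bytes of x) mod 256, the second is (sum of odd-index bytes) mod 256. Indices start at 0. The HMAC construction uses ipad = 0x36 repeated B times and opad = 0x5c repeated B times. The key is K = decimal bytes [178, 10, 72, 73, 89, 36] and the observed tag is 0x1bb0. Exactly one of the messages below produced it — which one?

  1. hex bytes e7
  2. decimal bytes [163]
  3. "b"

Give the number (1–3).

Key decimal bytes [178, 10, 72, 73, 89, 36] = b2 0a 48 49 59 24 is exactly B = 6 bytes: K' = b2 0a 48 49 59 24.
K' ⊕ ipad = 84 3c 7e 7f 6f 12; K' ⊕ opad = ee 56 14 15 05 78.
m1: inner = H(84 3c 7e 7f 6f 12 e7) = 58 cd; tag = H(ee 56 14 15 05 78 58 cd) = 5fb0
m2: inner = H(84 3c 7e 7f 6f 12 a3) = 14 cd; tag = H(ee 56 14 15 05 78 14 cd) = 1bb0 ← matches
m3: inner = H(84 3c 7e 7f 6f 12 62) = d3 cd; tag = H(ee 56 14 15 05 78 d3 cd) = dab0

2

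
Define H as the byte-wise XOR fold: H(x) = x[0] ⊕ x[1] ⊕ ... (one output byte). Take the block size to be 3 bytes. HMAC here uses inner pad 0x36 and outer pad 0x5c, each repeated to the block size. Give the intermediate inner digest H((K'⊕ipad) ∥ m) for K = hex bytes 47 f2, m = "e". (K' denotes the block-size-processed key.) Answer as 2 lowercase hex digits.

e6

Key hex bytes 47 f2 is 2 bytes ≤ B = 3; zero-pad to 3 bytes: K' = 47 f2 00.
K' ⊕ ipad = 71 c4 36.
Inner input = 71 c4 36 ∥ 65.
Inner hash: XOR 71⊕c4⊕36⊕65 = e6.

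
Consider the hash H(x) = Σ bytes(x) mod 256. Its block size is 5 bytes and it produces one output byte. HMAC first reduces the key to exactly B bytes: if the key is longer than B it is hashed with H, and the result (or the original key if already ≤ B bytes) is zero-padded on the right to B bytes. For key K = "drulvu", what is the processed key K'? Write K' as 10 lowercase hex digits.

|K| = 6 > B = 5, so first hash the key.
H(K): sum = 100+114+117+108+118+117 = 674; mod 256 = 162 → a2.
Zero-pad H(K) = a2 to 5 bytes: K' = a2 00 00 00 00.

a200000000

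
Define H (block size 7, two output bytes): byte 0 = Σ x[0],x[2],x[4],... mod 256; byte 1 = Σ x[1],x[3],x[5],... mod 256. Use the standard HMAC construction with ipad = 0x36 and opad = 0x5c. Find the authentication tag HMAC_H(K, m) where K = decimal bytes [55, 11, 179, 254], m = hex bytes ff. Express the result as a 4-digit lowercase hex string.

4c47

Key decimal bytes [55, 11, 179, 254] = 37 0b b3 fe is 4 bytes ≤ B = 7; zero-pad to 7 bytes: K' = 37 0b b3 fe 00 00 00.
K' ⊕ ipad = 01 3d 85 c8 36 36 36.  K' ⊕ opad = 6b 57 ef a2 5c 5c 5c.
Inner input = (K'⊕ipad) ∥ m = 01 3d 85 c8 36 36 36 ∥ ff.
Inner hash: even-index sum = 242 mod 256 = 242; odd-index sum = 570 mod 256 = 58 → f2 3a.
Outer input = (K'⊕opad) ∥ inner = 6b 57 ef a2 5c 5c 5c ∥ f2 3a.
Outer hash (tag): even-index sum = 588 mod 256 = 76; odd-index sum = 583 mod 256 = 71 → 4c 47.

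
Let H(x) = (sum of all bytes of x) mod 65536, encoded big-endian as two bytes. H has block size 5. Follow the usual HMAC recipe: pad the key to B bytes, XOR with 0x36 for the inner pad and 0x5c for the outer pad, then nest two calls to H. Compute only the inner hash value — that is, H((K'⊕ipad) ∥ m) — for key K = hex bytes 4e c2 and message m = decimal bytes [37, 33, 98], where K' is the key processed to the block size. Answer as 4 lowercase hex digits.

Key hex bytes 4e c2 is 2 bytes ≤ B = 5; zero-pad to 5 bytes: K' = 4e c2 00 00 00.
K' ⊕ ipad = 78 f4 36 36 36.
Inner input = 78 f4 36 36 36 ∥ 25 21 62.
Inner hash: sum = 120+244+54+54+54+37+33+98 = 694 → 02 b6.

02b6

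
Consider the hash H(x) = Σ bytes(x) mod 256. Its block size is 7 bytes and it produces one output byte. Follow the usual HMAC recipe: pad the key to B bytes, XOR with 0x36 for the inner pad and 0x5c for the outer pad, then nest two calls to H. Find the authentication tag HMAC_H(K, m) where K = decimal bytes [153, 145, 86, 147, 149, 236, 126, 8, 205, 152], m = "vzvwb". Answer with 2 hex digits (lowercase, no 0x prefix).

17

Key decimal bytes [153, 145, 86, 147, 149, 236, 126, 8, 205, 152] = 99 91 56 93 95 ec 7e 08 cd 98 is 10 bytes > B = 7, so hash it first: H(key) = 7f, then zero-pad to 7 bytes: K' = 7f 00 00 00 00 00 00.
K' ⊕ ipad = 49 36 36 36 36 36 36.  K' ⊕ opad = 23 5c 5c 5c 5c 5c 5c.
Inner input = (K'⊕ipad) ∥ m = 49 36 36 36 36 36 36 ∥ 76 7a 76 77 62.
Inner hash: sum = 73+54+54+54+54+54+54+118+122+118+119+98 = 972; mod 256 = 204 → cc.
Outer input = (K'⊕opad) ∥ inner = 23 5c 5c 5c 5c 5c 5c ∥ cc.
Outer hash (tag): sum = 35+92+92+92+92+92+92+204 = 791; mod 256 = 23 → 17.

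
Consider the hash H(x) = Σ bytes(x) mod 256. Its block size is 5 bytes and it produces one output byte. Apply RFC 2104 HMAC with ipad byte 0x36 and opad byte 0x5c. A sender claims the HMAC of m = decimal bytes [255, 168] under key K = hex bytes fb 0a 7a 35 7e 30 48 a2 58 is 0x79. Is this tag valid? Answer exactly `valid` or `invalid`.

valid

Key hex bytes fb 0a 7a 35 7e 30 48 a2 58 is 9 bytes > B = 5, so hash it first: H(key) = a4, then zero-pad to 5 bytes: K' = a4 00 00 00 00.
K' ⊕ ipad = 92 36 36 36 36; K' ⊕ opad = f8 5c 5c 5c 5c.
Inner hash: sum = 146+54+54+54+54+255+168 = 785; mod 256 = 17 → 11.
Outer hash (recomputed tag): sum = 248+92+92+92+92+17 = 633; mod 256 = 121 → 79.
Recomputed tag = 79; claimed = 79 → match.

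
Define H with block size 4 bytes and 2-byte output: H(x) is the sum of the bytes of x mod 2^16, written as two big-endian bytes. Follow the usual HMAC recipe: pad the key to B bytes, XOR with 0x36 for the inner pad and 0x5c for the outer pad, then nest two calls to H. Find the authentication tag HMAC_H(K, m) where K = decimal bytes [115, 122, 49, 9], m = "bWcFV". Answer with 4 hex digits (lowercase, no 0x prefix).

Key decimal bytes [115, 122, 49, 9] = 73 7a 31 09 is exactly B = 4 bytes: K' = 73 7a 31 09.
K' ⊕ ipad = 45 4c 07 3f.  K' ⊕ opad = 2f 26 6d 55.
Inner input = (K'⊕ipad) ∥ m = 45 4c 07 3f ∥ 62 57 63 46 56.
Inner hash: sum = 69+76+7+63+98+87+99+70+86 = 655 → 02 8f.
Outer input = (K'⊕opad) ∥ inner = 2f 26 6d 55 ∥ 02 8f.
Outer hash (tag): sum = 47+38+109+85+2+143 = 424 → 01 a8.

01a8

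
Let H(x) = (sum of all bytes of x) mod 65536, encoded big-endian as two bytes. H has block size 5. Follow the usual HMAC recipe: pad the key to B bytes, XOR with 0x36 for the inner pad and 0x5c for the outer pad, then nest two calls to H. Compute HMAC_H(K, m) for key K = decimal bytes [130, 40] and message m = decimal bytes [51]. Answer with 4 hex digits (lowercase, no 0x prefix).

Key decimal bytes [130, 40] = 82 28 is 2 bytes ≤ B = 5; zero-pad to 5 bytes: K' = 82 28 00 00 00.
K' ⊕ ipad = b4 1e 36 36 36.  K' ⊕ opad = de 74 5c 5c 5c.
Inner input = (K'⊕ipad) ∥ m = b4 1e 36 36 36 ∥ 33.
Inner hash: sum = 180+30+54+54+54+51 = 423 → 01 a7.
Outer input = (K'⊕opad) ∥ inner = de 74 5c 5c 5c ∥ 01 a7.
Outer hash (tag): sum = 222+116+92+92+92+1+167 = 782 → 03 0e.

030e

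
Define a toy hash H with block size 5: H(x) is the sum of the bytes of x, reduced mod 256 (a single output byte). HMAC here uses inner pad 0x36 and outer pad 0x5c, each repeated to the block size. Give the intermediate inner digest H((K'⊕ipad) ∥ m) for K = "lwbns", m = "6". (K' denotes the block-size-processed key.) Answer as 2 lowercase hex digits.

Key "lwbns" = 6c 77 62 6e 73 is exactly B = 5 bytes: K' = 6c 77 62 6e 73.
K' ⊕ ipad = 5a 41 54 58 45.
Inner input = 5a 41 54 58 45 ∥ 36.
Inner hash: sum = 90+65+84+88+69+54 = 450; mod 256 = 194 → c2.

c2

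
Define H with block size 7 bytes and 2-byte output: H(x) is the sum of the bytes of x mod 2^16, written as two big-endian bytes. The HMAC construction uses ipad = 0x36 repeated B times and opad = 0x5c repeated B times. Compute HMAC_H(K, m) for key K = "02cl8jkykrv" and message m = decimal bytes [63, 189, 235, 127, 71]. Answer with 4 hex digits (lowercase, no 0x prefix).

Key "02cl8jkykrv" = 30 32 63 6c 38 6a 6b 79 6b 72 76 is 11 bytes > B = 7, so hash it first: H(key) = 04 0a, then zero-pad to 7 bytes: K' = 04 0a 00 00 00 00 00.
K' ⊕ ipad = 32 3c 36 36 36 36 36.  K' ⊕ opad = 58 56 5c 5c 5c 5c 5c.
Inner input = (K'⊕ipad) ∥ m = 32 3c 36 36 36 36 36 ∥ 3f bd eb 7f 47.
Inner hash: sum = 50+60+54+54+54+54+54+63+189+235+127+71 = 1065 → 04 29.
Outer input = (K'⊕opad) ∥ inner = 58 56 5c 5c 5c 5c 5c ∥ 04 29.
Outer hash (tag): sum = 88+86+92+92+92+92+92+4+41 = 679 → 02 a7.

02a7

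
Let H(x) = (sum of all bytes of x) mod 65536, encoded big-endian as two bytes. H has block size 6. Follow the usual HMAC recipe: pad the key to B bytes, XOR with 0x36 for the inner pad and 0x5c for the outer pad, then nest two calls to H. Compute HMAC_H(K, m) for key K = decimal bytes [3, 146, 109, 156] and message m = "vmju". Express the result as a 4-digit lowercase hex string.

02e6

Key decimal bytes [3, 146, 109, 156] = 03 92 6d 9c is 4 bytes ≤ B = 6; zero-pad to 6 bytes: K' = 03 92 6d 9c 00 00.
K' ⊕ ipad = 35 a4 5b aa 36 36.  K' ⊕ opad = 5f ce 31 c0 5c 5c.
Inner input = (K'⊕ipad) ∥ m = 35 a4 5b aa 36 36 ∥ 76 6d 6a 75.
Inner hash: sum = 53+164+91+170+54+54+118+109+106+117 = 1036 → 04 0c.
Outer input = (K'⊕opad) ∥ inner = 5f ce 31 c0 5c 5c ∥ 04 0c.
Outer hash (tag): sum = 95+206+49+192+92+92+4+12 = 742 → 02 e6.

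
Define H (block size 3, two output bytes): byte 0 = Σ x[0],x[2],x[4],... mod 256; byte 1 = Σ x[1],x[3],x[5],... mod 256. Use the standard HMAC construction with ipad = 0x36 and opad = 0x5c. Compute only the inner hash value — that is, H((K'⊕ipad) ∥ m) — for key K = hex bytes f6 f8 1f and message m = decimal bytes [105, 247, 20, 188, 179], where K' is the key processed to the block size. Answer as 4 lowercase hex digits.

Key hex bytes f6 f8 1f is exactly B = 3 bytes: K' = f6 f8 1f.
K' ⊕ ipad = c0 ce 29.
Inner input = c0 ce 29 ∥ 69 f7 14 bc b3.
Inner hash: even-index sum = 668 mod 256 = 156; odd-index sum = 510 mod 256 = 254 → 9c fe.

9cfe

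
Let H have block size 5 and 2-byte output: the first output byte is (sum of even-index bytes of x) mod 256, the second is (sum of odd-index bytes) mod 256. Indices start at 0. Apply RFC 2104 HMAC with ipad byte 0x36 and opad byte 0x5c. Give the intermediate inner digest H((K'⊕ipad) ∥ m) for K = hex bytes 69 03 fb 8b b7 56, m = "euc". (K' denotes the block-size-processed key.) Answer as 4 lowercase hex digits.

Key hex bytes 69 03 fb 8b b7 56 is 6 bytes > B = 5, so hash it first: H(key) = 1b e4, then zero-pad to 5 bytes: K' = 1b e4 00 00 00.
K' ⊕ ipad = 2d d2 36 36 36.
Inner input = 2d d2 36 36 36 ∥ 65 75 63.
Inner hash: even-index sum = 270 mod 256 = 14; odd-index sum = 464 mod 256 = 208 → 0e d0.

0ed0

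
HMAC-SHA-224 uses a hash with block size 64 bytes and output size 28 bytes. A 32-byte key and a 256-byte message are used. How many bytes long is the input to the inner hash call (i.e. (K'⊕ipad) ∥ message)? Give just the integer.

320

Key is 32 ≤ 64 bytes, zero-padded: |K'| = 64.
Inner input = (K'⊕ipad) ∥ m → 64 + 256 = 320 bytes.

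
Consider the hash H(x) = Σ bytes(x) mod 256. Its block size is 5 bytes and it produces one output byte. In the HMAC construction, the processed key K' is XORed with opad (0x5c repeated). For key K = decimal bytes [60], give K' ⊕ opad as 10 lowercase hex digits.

605c5c5c5c

Key decimal bytes [60] = 3c is 1 byte ≤ B = 5; zero-pad to 5 bytes: K' = 3c 00 00 00 00.
XOR each byte with 0x5c: 3c⊕5c=60, 00⊕5c=5c, 00⊕5c=5c, 00⊕5c=5c, 00⊕5c=5c.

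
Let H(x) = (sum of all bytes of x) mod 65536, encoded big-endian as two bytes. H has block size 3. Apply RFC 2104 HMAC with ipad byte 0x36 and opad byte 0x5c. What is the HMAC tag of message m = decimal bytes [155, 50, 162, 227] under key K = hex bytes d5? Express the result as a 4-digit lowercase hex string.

Key hex bytes d5 is 1 byte ≤ B = 3; zero-pad to 3 bytes: K' = d5 00 00.
K' ⊕ ipad = e3 36 36.  K' ⊕ opad = 89 5c 5c.
Inner input = (K'⊕ipad) ∥ m = e3 36 36 ∥ 9b 32 a2 e3.
Inner hash: sum = 227+54+54+155+50+162+227 = 929 → 03 a1.
Outer input = (K'⊕opad) ∥ inner = 89 5c 5c ∥ 03 a1.
Outer hash (tag): sum = 137+92+92+3+161 = 485 → 01 e5.

01e5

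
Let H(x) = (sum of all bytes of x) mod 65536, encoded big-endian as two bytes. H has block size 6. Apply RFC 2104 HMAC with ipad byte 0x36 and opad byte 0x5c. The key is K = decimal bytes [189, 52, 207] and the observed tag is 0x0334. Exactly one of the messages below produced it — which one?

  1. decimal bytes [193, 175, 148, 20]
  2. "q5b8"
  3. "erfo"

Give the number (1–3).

1

Key decimal bytes [189, 52, 207] = bd 34 cf is 3 bytes ≤ B = 6; zero-pad to 6 bytes: K' = bd 34 cf 00 00 00.
K' ⊕ ipad = 8b 02 f9 36 36 36; K' ⊕ opad = e1 68 93 5c 5c 5c.
m1: inner = H(8b 02 f9 36 36 36 c1 af 94 14) = 04 40; tag = H(e1 68 93 5c 5c 5c 04 40) = 0334 ← matches
m2: inner = H(8b 02 f9 36 36 36 71 35 62 38) = 03 68; tag = H(e1 68 93 5c 5c 5c 03 68) = 035b
m3: inner = H(8b 02 f9 36 36 36 65 72 66 6f) = 03 d4; tag = H(e1 68 93 5c 5c 5c 03 d4) = 03c7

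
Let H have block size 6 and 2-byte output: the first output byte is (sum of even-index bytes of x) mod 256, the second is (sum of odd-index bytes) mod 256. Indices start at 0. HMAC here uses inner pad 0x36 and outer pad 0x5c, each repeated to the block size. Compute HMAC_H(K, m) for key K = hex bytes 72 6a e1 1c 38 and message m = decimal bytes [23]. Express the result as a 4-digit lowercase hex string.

8f8e

Key hex bytes 72 6a e1 1c 38 is 5 bytes ≤ B = 6; zero-pad to 6 bytes: K' = 72 6a e1 1c 38 00.
K' ⊕ ipad = 44 5c d7 2a 0e 36.  K' ⊕ opad = 2e 36 bd 40 64 5c.
Inner input = (K'⊕ipad) ∥ m = 44 5c d7 2a 0e 36 ∥ 17.
Inner hash: even-index sum = 320 mod 256 = 64; odd-index sum = 188 mod 256 = 188 → 40 bc.
Outer input = (K'⊕opad) ∥ inner = 2e 36 bd 40 64 5c ∥ 40 bc.
Outer hash (tag): even-index sum = 399 mod 256 = 143; odd-index sum = 398 mod 256 = 142 → 8f 8e.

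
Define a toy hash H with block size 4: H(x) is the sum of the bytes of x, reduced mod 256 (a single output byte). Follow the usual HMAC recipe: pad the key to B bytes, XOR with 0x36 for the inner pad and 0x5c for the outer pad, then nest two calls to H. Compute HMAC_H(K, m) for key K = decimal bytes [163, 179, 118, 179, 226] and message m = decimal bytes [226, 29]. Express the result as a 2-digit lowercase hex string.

49

Key decimal bytes [163, 179, 118, 179, 226] = a3 b3 76 b3 e2 is 5 bytes > B = 4, so hash it first: H(key) = 61, then zero-pad to 4 bytes: K' = 61 00 00 00.
K' ⊕ ipad = 57 36 36 36.  K' ⊕ opad = 3d 5c 5c 5c.
Inner input = (K'⊕ipad) ∥ m = 57 36 36 36 ∥ e2 1d.
Inner hash: sum = 87+54+54+54+226+29 = 504; mod 256 = 248 → f8.
Outer input = (K'⊕opad) ∥ inner = 3d 5c 5c 5c ∥ f8.
Outer hash (tag): sum = 61+92+92+92+248 = 585; mod 256 = 73 → 49.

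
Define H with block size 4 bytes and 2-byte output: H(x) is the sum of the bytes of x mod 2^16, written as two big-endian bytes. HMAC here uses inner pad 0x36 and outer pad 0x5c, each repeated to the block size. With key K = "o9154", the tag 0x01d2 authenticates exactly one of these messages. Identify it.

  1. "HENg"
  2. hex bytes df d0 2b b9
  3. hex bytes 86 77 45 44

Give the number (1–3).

Key "o9154" = 6f 39 31 35 34 is 5 bytes > B = 4, so hash it first: H(key) = 01 42, then zero-pad to 4 bytes: K' = 01 42 00 00.
K' ⊕ ipad = 37 74 36 36; K' ⊕ opad = 5d 1e 5c 5c.
m1: inner = H(37 74 36 36 48 45 4e 67) = 02 59; tag = H(5d 1e 5c 5c 02 59) = 018e
m2: inner = H(37 74 36 36 df d0 2b b9) = 03 aa; tag = H(5d 1e 5c 5c 03 aa) = 01e0
m3: inner = H(37 74 36 36 86 77 45 44) = 02 9d; tag = H(5d 1e 5c 5c 02 9d) = 01d2 ← matches

3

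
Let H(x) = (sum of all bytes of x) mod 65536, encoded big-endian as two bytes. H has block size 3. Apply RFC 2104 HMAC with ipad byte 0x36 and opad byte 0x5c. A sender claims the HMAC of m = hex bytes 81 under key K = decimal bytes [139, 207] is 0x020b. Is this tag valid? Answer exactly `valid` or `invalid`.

invalid

Key decimal bytes [139, 207] = 8b cf is 2 bytes ≤ B = 3; zero-pad to 3 bytes: K' = 8b cf 00.
K' ⊕ ipad = bd f9 36; K' ⊕ opad = d7 93 5c.
Inner hash: sum = 189+249+54+129 = 621 → 02 6d.
Outer hash (recomputed tag): sum = 215+147+92+2+109 = 565 → 02 35.
Recomputed tag = 0235; claimed = 020b → mismatch.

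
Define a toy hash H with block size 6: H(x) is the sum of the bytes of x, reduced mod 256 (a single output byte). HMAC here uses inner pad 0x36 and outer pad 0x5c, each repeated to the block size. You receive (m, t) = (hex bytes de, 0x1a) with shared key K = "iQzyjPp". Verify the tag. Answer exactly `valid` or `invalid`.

Key "iQzyjPp" = 69 51 7a 79 6a 50 70 is 7 bytes > B = 6, so hash it first: H(key) = d7, then zero-pad to 6 bytes: K' = d7 00 00 00 00 00.
K' ⊕ ipad = e1 36 36 36 36 36; K' ⊕ opad = 8b 5c 5c 5c 5c 5c.
Inner hash: sum = 225+54+54+54+54+54+222 = 717; mod 256 = 205 → cd.
Outer hash (recomputed tag): sum = 139+92+92+92+92+92+205 = 804; mod 256 = 36 → 24.
Recomputed tag = 24; claimed = 1a → mismatch.

invalid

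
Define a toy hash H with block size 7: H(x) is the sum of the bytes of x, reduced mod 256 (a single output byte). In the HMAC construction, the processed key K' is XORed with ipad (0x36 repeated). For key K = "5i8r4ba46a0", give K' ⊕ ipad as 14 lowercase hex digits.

Key "5i8r4ba46a0" = 35 69 38 72 34 62 61 34 36 61 30 is 11 bytes > B = 7, so hash it first: H(key) = 3a, then zero-pad to 7 bytes: K' = 3a 00 00 00 00 00 00.
XOR each byte with 0x36: 3a⊕36=0c, 00⊕36=36, 00⊕36=36, 00⊕36=36, 00⊕36=36, 00⊕36=36, 00⊕36=36.

0c363636363636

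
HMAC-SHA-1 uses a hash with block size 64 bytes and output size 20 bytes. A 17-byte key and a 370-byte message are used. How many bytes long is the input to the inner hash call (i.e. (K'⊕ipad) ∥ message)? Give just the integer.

Key is 17 ≤ 64 bytes, zero-padded: |K'| = 64.
Inner input = (K'⊕ipad) ∥ m → 64 + 370 = 434 bytes.

434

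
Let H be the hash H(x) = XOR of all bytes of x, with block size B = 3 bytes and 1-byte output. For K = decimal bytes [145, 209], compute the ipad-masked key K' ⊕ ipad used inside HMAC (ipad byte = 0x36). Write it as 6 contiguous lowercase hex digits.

a7e736

Key decimal bytes [145, 209] = 91 d1 is 2 bytes ≤ B = 3; zero-pad to 3 bytes: K' = 91 d1 00.
XOR each byte with 0x36: 91⊕36=a7, d1⊕36=e7, 00⊕36=36.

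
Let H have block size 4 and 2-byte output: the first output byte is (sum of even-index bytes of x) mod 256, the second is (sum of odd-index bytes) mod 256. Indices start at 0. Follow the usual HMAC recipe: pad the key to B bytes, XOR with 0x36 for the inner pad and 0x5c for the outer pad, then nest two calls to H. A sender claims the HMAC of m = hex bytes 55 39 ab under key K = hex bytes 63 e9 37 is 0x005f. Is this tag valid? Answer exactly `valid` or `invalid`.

Key hex bytes 63 e9 37 is 3 bytes ≤ B = 4; zero-pad to 4 bytes: K' = 63 e9 37 00.
K' ⊕ ipad = 55 df 01 36; K' ⊕ opad = 3f b5 6b 5c.
Inner hash: even-index sum = 342 mod 256 = 86; odd-index sum = 334 mod 256 = 78 → 56 4e.
Outer hash (recomputed tag): even-index sum = 256 mod 256 = 0; odd-index sum = 351 mod 256 = 95 → 00 5f.
Recomputed tag = 005f; claimed = 005f → match.

valid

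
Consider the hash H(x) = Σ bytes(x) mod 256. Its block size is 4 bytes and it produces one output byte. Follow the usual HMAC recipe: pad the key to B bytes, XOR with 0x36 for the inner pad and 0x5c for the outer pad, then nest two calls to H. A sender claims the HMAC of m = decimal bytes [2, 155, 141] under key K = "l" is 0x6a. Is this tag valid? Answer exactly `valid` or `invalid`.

Key "l" = 6c is 1 byte ≤ B = 4; zero-pad to 4 bytes: K' = 6c 00 00 00.
K' ⊕ ipad = 5a 36 36 36; K' ⊕ opad = 30 5c 5c 5c.
Inner hash: sum = 90+54+54+54+2+155+141 = 550; mod 256 = 38 → 26.
Outer hash (recomputed tag): sum = 48+92+92+92+38 = 362; mod 256 = 106 → 6a.
Recomputed tag = 6a; claimed = 6a → match.

valid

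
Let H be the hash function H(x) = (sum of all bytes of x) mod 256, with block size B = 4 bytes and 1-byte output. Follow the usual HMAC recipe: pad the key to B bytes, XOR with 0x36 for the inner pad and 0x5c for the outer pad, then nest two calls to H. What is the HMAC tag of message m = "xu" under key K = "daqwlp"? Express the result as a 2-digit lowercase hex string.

Key "daqwlp" = 64 61 71 77 6c 70 is 6 bytes > B = 4, so hash it first: H(key) = 89, then zero-pad to 4 bytes: K' = 89 00 00 00.
K' ⊕ ipad = bf 36 36 36.  K' ⊕ opad = d5 5c 5c 5c.
Inner input = (K'⊕ipad) ∥ m = bf 36 36 36 ∥ 78 75.
Inner hash: sum = 191+54+54+54+120+117 = 590; mod 256 = 78 → 4e.
Outer input = (K'⊕opad) ∥ inner = d5 5c 5c 5c ∥ 4e.
Outer hash (tag): sum = 213+92+92+92+78 = 567; mod 256 = 55 → 37.

37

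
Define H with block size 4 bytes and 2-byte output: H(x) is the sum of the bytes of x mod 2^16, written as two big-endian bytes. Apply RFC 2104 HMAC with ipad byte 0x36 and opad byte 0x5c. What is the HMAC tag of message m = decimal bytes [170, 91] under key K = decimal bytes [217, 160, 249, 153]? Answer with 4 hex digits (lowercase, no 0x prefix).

Key decimal bytes [217, 160, 249, 153] = d9 a0 f9 99 is exactly B = 4 bytes: K' = d9 a0 f9 99.
K' ⊕ ipad = ef 96 cf af.  K' ⊕ opad = 85 fc a5 c5.
Inner input = (K'⊕ipad) ∥ m = ef 96 cf af ∥ aa 5b.
Inner hash: sum = 239+150+207+175+170+91 = 1032 → 04 08.
Outer input = (K'⊕opad) ∥ inner = 85 fc a5 c5 ∥ 04 08.
Outer hash (tag): sum = 133+252+165+197+4+8 = 759 → 02 f7.

02f7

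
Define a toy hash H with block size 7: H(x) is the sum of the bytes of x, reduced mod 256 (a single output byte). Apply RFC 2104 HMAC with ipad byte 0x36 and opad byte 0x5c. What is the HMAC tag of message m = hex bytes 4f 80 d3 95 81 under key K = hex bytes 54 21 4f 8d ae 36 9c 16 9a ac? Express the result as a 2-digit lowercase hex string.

Key hex bytes 54 21 4f 8d ae 36 9c 16 9a ac is 10 bytes > B = 7, so hash it first: H(key) = 2d, then zero-pad to 7 bytes: K' = 2d 00 00 00 00 00 00.
K' ⊕ ipad = 1b 36 36 36 36 36 36.  K' ⊕ opad = 71 5c 5c 5c 5c 5c 5c.
Inner input = (K'⊕ipad) ∥ m = 1b 36 36 36 36 36 36 ∥ 4f 80 d3 95 81.
Inner hash: sum = 27+54+54+54+54+54+54+79+128+211+149+129 = 1047; mod 256 = 23 → 17.
Outer input = (K'⊕opad) ∥ inner = 71 5c 5c 5c 5c 5c 5c ∥ 17.
Outer hash (tag): sum = 113+92+92+92+92+92+92+23 = 688; mod 256 = 176 → b0.

b0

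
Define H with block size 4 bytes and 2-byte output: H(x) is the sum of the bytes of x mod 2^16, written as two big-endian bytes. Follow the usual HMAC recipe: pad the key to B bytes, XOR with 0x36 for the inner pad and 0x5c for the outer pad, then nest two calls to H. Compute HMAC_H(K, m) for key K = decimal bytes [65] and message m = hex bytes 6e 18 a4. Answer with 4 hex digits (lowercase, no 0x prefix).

Key decimal bytes [65] = 41 is 1 byte ≤ B = 4; zero-pad to 4 bytes: K' = 41 00 00 00.
K' ⊕ ipad = 77 36 36 36.  K' ⊕ opad = 1d 5c 5c 5c.
Inner input = (K'⊕ipad) ∥ m = 77 36 36 36 ∥ 6e 18 a4.
Inner hash: sum = 119+54+54+54+110+24+164 = 579 → 02 43.
Outer input = (K'⊕opad) ∥ inner = 1d 5c 5c 5c ∥ 02 43.
Outer hash (tag): sum = 29+92+92+92+2+67 = 374 → 01 76.

0176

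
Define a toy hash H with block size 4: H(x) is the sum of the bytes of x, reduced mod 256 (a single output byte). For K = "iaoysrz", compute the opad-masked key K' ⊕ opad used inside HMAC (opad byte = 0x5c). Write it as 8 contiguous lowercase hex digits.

4d5c5c5c

Key "iaoysrz" = 69 61 6f 79 73 72 7a is 7 bytes > B = 4, so hash it first: H(key) = 11, then zero-pad to 4 bytes: K' = 11 00 00 00.
XOR each byte with 0x5c: 11⊕5c=4d, 00⊕5c=5c, 00⊕5c=5c, 00⊕5c=5c.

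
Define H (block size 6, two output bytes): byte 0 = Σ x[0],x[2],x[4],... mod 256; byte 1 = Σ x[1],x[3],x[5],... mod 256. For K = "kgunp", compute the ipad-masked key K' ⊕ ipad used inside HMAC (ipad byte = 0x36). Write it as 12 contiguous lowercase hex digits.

Key "kgunp" = 6b 67 75 6e 70 is 5 bytes ≤ B = 6; zero-pad to 6 bytes: K' = 6b 67 75 6e 70 00.
XOR each byte with 0x36: 6b⊕36=5d, 67⊕36=51, 75⊕36=43, 6e⊕36=58, 70⊕36=46, 00⊕36=36.

5d5143584636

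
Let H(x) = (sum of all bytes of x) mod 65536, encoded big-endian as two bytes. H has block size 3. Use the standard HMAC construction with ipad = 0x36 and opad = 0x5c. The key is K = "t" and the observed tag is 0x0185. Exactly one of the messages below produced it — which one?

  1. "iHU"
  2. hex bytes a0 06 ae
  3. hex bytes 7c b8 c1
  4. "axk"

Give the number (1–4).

3

Key "t" = 74 is 1 byte ≤ B = 3; zero-pad to 3 bytes: K' = 74 00 00.
K' ⊕ ipad = 42 36 36; K' ⊕ opad = 28 5c 5c.
m1: inner = H(42 36 36 69 48 55) = 01 b4; tag = H(28 5c 5c 01 b4) = 0195
m2: inner = H(42 36 36 a0 06 ae) = 02 02; tag = H(28 5c 5c 02 02) = 00e4
m3: inner = H(42 36 36 7c b8 c1) = 02 a3; tag = H(28 5c 5c 02 a3) = 0185 ← matches
m4: inner = H(42 36 36 61 78 6b) = 01 f2; tag = H(28 5c 5c 01 f2) = 01d3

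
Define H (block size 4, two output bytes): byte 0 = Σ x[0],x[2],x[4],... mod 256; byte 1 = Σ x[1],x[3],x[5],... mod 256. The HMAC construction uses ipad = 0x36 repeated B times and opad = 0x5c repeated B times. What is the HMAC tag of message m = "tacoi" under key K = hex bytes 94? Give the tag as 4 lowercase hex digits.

3cf4

Key hex bytes 94 is 1 byte ≤ B = 4; zero-pad to 4 bytes: K' = 94 00 00 00.
K' ⊕ ipad = a2 36 36 36.  K' ⊕ opad = c8 5c 5c 5c.
Inner input = (K'⊕ipad) ∥ m = a2 36 36 36 ∥ 74 61 63 6f 69.
Inner hash: even-index sum = 536 mod 256 = 24; odd-index sum = 316 mod 256 = 60 → 18 3c.
Outer input = (K'⊕opad) ∥ inner = c8 5c 5c 5c ∥ 18 3c.
Outer hash (tag): even-index sum = 316 mod 256 = 60; odd-index sum = 244 mod 256 = 244 → 3c f4.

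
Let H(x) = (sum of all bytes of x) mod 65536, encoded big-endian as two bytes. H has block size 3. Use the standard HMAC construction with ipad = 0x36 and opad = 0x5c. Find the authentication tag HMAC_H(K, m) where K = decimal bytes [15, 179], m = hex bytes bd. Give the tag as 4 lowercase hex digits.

0250

Key decimal bytes [15, 179] = 0f b3 is 2 bytes ≤ B = 3; zero-pad to 3 bytes: K' = 0f b3 00.
K' ⊕ ipad = 39 85 36.  K' ⊕ opad = 53 ef 5c.
Inner input = (K'⊕ipad) ∥ m = 39 85 36 ∥ bd.
Inner hash: sum = 57+133+54+189 = 433 → 01 b1.
Outer input = (K'⊕opad) ∥ inner = 53 ef 5c ∥ 01 b1.
Outer hash (tag): sum = 83+239+92+1+177 = 592 → 02 50.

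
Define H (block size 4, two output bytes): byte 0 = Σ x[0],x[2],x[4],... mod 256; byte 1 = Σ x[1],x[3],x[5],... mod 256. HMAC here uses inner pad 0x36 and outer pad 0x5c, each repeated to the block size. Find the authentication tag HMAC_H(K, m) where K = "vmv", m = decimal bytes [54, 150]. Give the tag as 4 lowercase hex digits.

0ab4

Key "vmv" = 76 6d 76 is 3 bytes ≤ B = 4; zero-pad to 4 bytes: K' = 76 6d 76 00.
K' ⊕ ipad = 40 5b 40 36.  K' ⊕ opad = 2a 31 2a 5c.
Inner input = (K'⊕ipad) ∥ m = 40 5b 40 36 ∥ 36 96.
Inner hash: even-index sum = 182 mod 256 = 182; odd-index sum = 295 mod 256 = 39 → b6 27.
Outer input = (K'⊕opad) ∥ inner = 2a 31 2a 5c ∥ b6 27.
Outer hash (tag): even-index sum = 266 mod 256 = 10; odd-index sum = 180 mod 256 = 180 → 0a b4.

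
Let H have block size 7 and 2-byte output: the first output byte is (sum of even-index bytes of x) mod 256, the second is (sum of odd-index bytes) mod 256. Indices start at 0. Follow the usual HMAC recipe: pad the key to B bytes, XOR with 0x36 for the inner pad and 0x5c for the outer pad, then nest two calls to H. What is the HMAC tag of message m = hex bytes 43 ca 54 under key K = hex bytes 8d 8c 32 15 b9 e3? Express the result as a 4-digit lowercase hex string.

Key hex bytes 8d 8c 32 15 b9 e3 is 6 bytes ≤ B = 7; zero-pad to 7 bytes: K' = 8d 8c 32 15 b9 e3 00.
K' ⊕ ipad = bb ba 04 23 8f d5 36.  K' ⊕ opad = d1 d0 6e 49 e5 bf 5c.
Inner input = (K'⊕ipad) ∥ m = bb ba 04 23 8f d5 36 ∥ 43 ca 54.
Inner hash: even-index sum = 590 mod 256 = 78; odd-index sum = 585 mod 256 = 73 → 4e 49.
Outer input = (K'⊕opad) ∥ inner = d1 d0 6e 49 e5 bf 5c ∥ 4e 49.
Outer hash (tag): even-index sum = 713 mod 256 = 201; odd-index sum = 550 mod 256 = 38 → c9 26.

c926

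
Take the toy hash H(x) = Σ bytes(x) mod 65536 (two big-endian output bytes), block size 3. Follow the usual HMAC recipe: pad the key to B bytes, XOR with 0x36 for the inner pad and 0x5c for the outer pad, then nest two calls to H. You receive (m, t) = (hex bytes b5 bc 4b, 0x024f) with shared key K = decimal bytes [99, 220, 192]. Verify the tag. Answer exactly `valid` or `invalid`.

Key decimal bytes [99, 220, 192] = 63 dc c0 is exactly B = 3 bytes: K' = 63 dc c0.
K' ⊕ ipad = 55 ea f6; K' ⊕ opad = 3f 80 9c.
Inner hash: sum = 85+234+246+181+188+75 = 1009 → 03 f1.
Outer hash (recomputed tag): sum = 63+128+156+3+241 = 591 → 02 4f.
Recomputed tag = 024f; claimed = 024f → match.

valid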